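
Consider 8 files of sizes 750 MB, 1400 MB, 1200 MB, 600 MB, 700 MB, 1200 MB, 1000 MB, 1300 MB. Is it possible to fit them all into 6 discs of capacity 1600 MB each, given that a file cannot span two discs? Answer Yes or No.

Yes

A valid assignment using 6 discs:
  disc 1: 1400 = 1400
  disc 2: 1300 = 1300
  disc 3: 1200 = 1200
  disc 4: 1200 = 1200
  disc 5: 1000 + 600 = 1600
  disc 6: 750 + 700 = 1450
Every load is within 1600 MB, so 6 discs suffice.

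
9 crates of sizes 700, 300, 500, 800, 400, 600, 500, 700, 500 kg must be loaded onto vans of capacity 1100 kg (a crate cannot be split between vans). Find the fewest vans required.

5

Total = 800 + 700 + 700 + 600 + 500 + 500 + 500 + 400 + 300 = 5000 kg.
Lower bound: ⌈5000/1100⌉ = 5 vans.
A packing using 5 vans:
  van 1: 800 + 300 = 1100
  van 2: 700 + 400 = 1100
  van 3: 700 = 700
  van 4: 600 + 500 = 1100
  van 5: 500 + 500 = 1000
This matches the lower bound, so 5 is optimal.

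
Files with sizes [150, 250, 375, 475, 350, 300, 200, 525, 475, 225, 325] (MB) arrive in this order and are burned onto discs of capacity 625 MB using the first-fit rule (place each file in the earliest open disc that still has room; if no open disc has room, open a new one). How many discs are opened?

  150 → disc 1 (new)  [load 150/625]
  250 → disc 1  [load 400/625]
  375 → disc 2 (new)  [load 375/625]
  475 → disc 3 (new)  [load 475/625]
  350 → disc 4 (new)  [load 350/625]
  300 → disc 5 (new)  [load 300/625]
  200 → disc 1  [load 600/625]
  525 → disc 6 (new)  [load 525/625]
  475 → disc 7 (new)  [load 475/625]
  225 → disc 2  [load 600/625]
  325 → disc 5  [load 625/625]
7 discs opened.

7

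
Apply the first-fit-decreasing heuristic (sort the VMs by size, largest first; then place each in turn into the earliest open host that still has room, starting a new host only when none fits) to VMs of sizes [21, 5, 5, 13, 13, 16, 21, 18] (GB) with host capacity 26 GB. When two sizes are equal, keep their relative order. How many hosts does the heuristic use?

5

Sorted descending: 21, 21, 18, 16, 13, 13, 5, 5.
  21 → host 1 (new)  [load 21/26]
  21 → host 2 (new)  [load 21/26]
  18 → host 3 (new)  [load 18/26]
  16 → host 4 (new)  [load 16/26]
  13 → host 5 (new)  [load 13/26]
  13 → host 5  [load 26/26]
  5 → host 1  [load 26/26]
  5 → host 2  [load 26/26]
5 hosts opened.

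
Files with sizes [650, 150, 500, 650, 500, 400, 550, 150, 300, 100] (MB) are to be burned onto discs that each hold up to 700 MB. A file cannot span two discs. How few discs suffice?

6

Total = 650 + 650 + 550 + 500 + 500 + 400 + 300 + 150 + 150 + 100 = 3950 MB.
Lower bound: ⌈3950/700⌉ = 6 discs.
A packing using 6 discs:
  disc 1: 650 = 650
  disc 2: 650 = 650
  disc 3: 550 + 150 = 700
  disc 4: 500 + 150 = 650
  disc 5: 500 + 100 = 600
  disc 6: 400 + 300 = 700
This matches the lower bound, so 6 is optimal.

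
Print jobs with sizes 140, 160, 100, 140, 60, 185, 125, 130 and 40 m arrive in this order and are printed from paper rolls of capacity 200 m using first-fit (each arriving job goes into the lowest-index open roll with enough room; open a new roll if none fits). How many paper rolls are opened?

  140 → roll 1 (new)  [load 140/200]
  160 → roll 2 (new)  [load 160/200]
  100 → roll 3 (new)  [load 100/200]
  140 → roll 4 (new)  [load 140/200]
  60 → roll 1  [load 200/200]
  185 → roll 5 (new)  [load 185/200]
  125 → roll 6 (new)  [load 125/200]
  130 → roll 7 (new)  [load 130/200]
  40 → roll 2  [load 200/200]
7 paper rolls opened.

7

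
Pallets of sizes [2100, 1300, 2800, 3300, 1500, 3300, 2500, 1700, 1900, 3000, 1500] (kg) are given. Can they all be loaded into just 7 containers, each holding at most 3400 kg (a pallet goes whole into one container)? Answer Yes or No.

No

Total = 24900 kg; ⌈24900/3400⌉ = 8.
At least 8 containers are required, but only 7 are allowed.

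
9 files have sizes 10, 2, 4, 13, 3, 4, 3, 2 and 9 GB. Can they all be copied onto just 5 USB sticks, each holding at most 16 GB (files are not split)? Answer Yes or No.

A valid assignment using 4 USB sticks:
  USB stick 1: 13 + 3 = 16
  USB stick 2: 10 + 4 + 2 = 16
  USB stick 3: 9 + 4 + 3 = 16
  USB stick 4: 2 = 2
That uses only 4 ≤ 5, so 5 USB sticks are enough.

Yes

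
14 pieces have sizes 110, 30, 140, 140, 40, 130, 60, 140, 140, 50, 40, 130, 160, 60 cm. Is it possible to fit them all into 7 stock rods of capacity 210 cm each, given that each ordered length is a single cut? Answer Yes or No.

No

Total = 1370 cm; ⌈1370/210⌉ = 7.
8 pieces each exceed half the capacity and cannot share a stock rod, forcing at least 8 stock rods.
At least 8 stock rods are required, but only 7 are allowed.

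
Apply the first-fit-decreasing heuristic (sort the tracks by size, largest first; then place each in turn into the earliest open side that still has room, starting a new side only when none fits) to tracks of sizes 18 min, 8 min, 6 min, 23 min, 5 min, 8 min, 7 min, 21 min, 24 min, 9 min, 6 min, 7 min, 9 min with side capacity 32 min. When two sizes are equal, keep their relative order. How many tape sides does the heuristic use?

5

Sorted descending: 24, 23, 21, 18, 9, 9, 8, 8, 7, 7, 6, 6, 5.
  24 → side 1 (new)  [load 24/32]
  23 → side 2 (new)  [load 23/32]
  21 → side 3 (new)  [load 21/32]
  18 → side 4 (new)  [load 18/32]
  9 → side 2  [load 32/32]
  9 → side 3  [load 30/32]
  8 → side 1  [load 32/32]
  8 → side 4  [load 26/32]
  7 → side 5 (new)  [load 7/32]
  7 → side 5  [load 14/32]
  6 → side 4  [load 32/32]
  6 → side 5  [load 20/32]
  5 → side 5  [load 25/32]
5 tape sides opened.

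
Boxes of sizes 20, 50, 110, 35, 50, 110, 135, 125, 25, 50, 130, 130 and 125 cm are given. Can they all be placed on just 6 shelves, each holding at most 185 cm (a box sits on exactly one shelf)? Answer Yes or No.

Total = 1095 cm; ⌈1095/185⌉ = 6.
7 boxes each exceed half the capacity and cannot share a shelf, forcing at least 7 shelves.
At least 7 shelves are required, but only 6 are allowed.

No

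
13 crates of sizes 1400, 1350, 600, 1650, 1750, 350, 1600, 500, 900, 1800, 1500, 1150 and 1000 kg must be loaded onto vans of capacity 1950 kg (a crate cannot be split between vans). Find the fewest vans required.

9

Total = 1800 + 1750 + 1650 + 1600 + 1500 + 1400 + 1350 + 1150 + 1000 + 900 + 600 + 500 + 350 = 15550 kg.
Lower bound: ⌈15550/1950⌉ = 8 vans.
Also, 9 crates each exceed 975 kg, and no two of those can share a van, so at least 9 vans are needed.
A packing using 9 vans:
  van 1: 1800 = 1800
  van 2: 1750 = 1750
  van 3: 1650 = 1650
  van 4: 1600 + 350 = 1950
  van 5: 1500 = 1500
  van 6: 1400 + 500 = 1900
  van 7: 1350 + 600 = 1950
  van 8: 1150 = 1150
  van 9: 1000 + 900 = 1900
This matches the lower bound, so 9 is optimal.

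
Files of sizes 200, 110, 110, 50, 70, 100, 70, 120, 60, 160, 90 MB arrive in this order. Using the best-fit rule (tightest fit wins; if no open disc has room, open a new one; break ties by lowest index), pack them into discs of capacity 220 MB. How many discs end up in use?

  200 → disc 1 (new)  [load 200/220]
  110 → disc 2 (new)  [load 110/220]
  110 → disc 2  [load 220/220]
  50 → disc 3 (new)  [load 50/220]
  70 → disc 3  [load 120/220]
  100 → disc 3  [load 220/220]
  70 → disc 4 (new)  [load 70/220]
  120 → disc 4  [load 190/220]
  60 → disc 5 (new)  [load 60/220]
  160 → disc 5  [load 220/220]
  90 → disc 6 (new)  [load 90/220]
6 discs opened.

6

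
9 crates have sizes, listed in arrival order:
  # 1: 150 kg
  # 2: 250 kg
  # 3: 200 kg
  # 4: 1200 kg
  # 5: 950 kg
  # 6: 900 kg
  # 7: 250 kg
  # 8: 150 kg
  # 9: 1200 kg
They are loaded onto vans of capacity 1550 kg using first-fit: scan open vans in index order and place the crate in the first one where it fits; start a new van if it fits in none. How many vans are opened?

4

  150 → van 1 (new)  [load 150/1550]
  250 → van 1  [load 400/1550]
  200 → van 1  [load 600/1550]
  1200 → van 2 (new)  [load 1200/1550]
  950 → van 1  [load 1550/1550]
  900 → van 3 (new)  [load 900/1550]
  250 → van 2  [load 1450/1550]
  150 → van 3  [load 1050/1550]
  1200 → van 4 (new)  [load 1200/1550]
4 vans opened.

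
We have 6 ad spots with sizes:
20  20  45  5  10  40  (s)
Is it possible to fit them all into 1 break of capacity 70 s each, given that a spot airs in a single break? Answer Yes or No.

No

Total = 140 s; ⌈140/70⌉ = 2.
At least 2 commercial breaks are required, but only 1 is allowed.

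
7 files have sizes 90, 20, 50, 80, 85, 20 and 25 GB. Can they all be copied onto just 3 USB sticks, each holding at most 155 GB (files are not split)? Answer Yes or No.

A valid assignment using 3 USB sticks:
  USB stick 1: 90 + 50 = 140
  USB stick 2: 85 + 25 + 20 + 20 = 150
  USB stick 3: 80 = 80
Every load is within 155 GB, so 3 USB sticks suffice.

Yes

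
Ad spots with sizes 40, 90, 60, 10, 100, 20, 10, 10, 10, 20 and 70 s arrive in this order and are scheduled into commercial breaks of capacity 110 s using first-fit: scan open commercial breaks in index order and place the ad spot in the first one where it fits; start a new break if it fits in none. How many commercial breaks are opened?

  40 → break 1 (new)  [load 40/110]
  90 → break 2 (new)  [load 90/110]
  60 → break 1  [load 100/110]
  10 → break 1  [load 110/110]
  100 → break 3 (new)  [load 100/110]
  20 → break 2  [load 110/110]
  10 → break 3  [load 110/110]
  10 → break 4 (new)  [load 10/110]
  10 → break 4  [load 20/110]
  20 → break 4  [load 40/110]
  70 → break 4  [load 110/110]
4 commercial breaks opened.

4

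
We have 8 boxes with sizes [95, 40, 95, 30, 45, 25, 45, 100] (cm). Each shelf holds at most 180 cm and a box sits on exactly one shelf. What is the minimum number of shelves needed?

Total = 100 + 95 + 95 + 45 + 45 + 40 + 30 + 25 = 475 cm.
Lower bound: ⌈475/180⌉ = 3 shelves.
A packing using 3 shelves:
  shelf 1: 100 + 45 + 30 = 175
  shelf 2: 95 + 45 + 40 = 180
  shelf 3: 95 + 25 = 120
This matches the lower bound, so 3 is optimal.

3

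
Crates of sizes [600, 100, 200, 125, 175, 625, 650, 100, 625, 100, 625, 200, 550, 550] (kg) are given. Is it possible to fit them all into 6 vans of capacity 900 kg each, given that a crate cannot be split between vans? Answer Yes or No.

Total = 5225 kg; ⌈5225/900⌉ = 6.
7 crates each exceed half the capacity and cannot share a van, forcing at least 7 vans.
At least 7 vans are required, but only 6 are allowed.

No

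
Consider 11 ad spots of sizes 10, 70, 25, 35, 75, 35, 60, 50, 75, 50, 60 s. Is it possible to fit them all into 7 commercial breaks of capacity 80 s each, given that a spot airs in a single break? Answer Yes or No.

No

Total = 545 s; ⌈545/80⌉ = 7.
The bound of 7 does not rule out 7, but exhaustive search shows no assignment into 7 commercial breaks of capacity 80 s exists — the minimum is 8.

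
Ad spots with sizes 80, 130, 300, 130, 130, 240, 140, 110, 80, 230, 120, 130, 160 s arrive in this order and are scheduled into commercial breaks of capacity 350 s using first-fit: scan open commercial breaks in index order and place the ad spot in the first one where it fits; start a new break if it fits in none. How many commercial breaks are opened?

  80 → break 1 (new)  [load 80/350]
  130 → break 1  [load 210/350]
  300 → break 2 (new)  [load 300/350]
  130 → break 1  [load 340/350]
  130 → break 3 (new)  [load 130/350]
  240 → break 4 (new)  [load 240/350]
  140 → break 3  [load 270/350]
  110 → break 4  [load 350/350]
  80 → break 3  [load 350/350]
  230 → break 5 (new)  [load 230/350]
  120 → break 5  [load 350/350]
  130 → break 6 (new)  [load 130/350]
  160 → break 6  [load 290/350]
6 commercial breaks opened.

6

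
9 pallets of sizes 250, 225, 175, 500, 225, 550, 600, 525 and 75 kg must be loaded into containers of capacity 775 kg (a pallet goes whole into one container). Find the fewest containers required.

5

Total = 600 + 550 + 525 + 500 + 250 + 225 + 225 + 175 + 75 = 3125 kg.
Lower bound: ⌈3125/775⌉ = 5 containers.
A packing using 5 containers:
  container 1: 600 + 175 = 775
  container 2: 550 + 225 = 775
  container 3: 525 + 250 = 775
  container 4: 500 + 225 = 725
  container 5: 75 = 75
This matches the lower bound, so 5 is optimal.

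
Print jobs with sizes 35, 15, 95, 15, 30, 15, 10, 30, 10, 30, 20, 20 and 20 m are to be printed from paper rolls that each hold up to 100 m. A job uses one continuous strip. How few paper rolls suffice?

Total = 95 + 35 + 30 + 30 + 30 + 20 + 20 + 20 + 15 + 15 + 15 + 10 + 10 = 345 m.
Lower bound: ⌈345/100⌉ = 4 paper rolls.
A packing using 4 paper rolls:
  roll 1: 95 = 95
  roll 2: 35 + 30 + 30 = 95
  roll 3: 30 + 20 + 20 + 20 + 10 = 100
  roll 4: 15 + 15 + 15 + 10 = 55
This matches the lower bound, so 4 is optimal.

4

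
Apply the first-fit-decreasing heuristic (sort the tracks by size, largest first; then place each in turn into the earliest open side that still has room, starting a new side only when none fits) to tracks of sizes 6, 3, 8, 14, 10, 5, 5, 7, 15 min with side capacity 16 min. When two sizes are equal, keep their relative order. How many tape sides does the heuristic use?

Sorted descending: 15, 14, 10, 8, 7, 6, 5, 5, 3.
  15 → side 1 (new)  [load 15/16]
  14 → side 2 (new)  [load 14/16]
  10 → side 3 (new)  [load 10/16]
  8 → side 4 (new)  [load 8/16]
  7 → side 4  [load 15/16]
  6 → side 3  [load 16/16]
  5 → side 5 (new)  [load 5/16]
  5 → side 5  [load 10/16]
  3 → side 5  [load 13/16]
5 tape sides opened.

5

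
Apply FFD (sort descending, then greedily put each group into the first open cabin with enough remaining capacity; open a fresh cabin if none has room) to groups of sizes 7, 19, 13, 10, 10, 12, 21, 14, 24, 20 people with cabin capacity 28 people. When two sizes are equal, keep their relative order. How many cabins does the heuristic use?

7

Sorted descending: 24, 21, 20, 19, 14, 13, 12, 10, 10, 7.
  24 → cabin 1 (new)  [load 24/28]
  21 → cabin 2 (new)  [load 21/28]
  20 → cabin 3 (new)  [load 20/28]
  19 → cabin 4 (new)  [load 19/28]
  14 → cabin 5 (new)  [load 14/28]
  13 → cabin 5  [load 27/28]
  12 → cabin 6 (new)  [load 12/28]
  10 → cabin 6  [load 22/28]
  10 → cabin 7 (new)  [load 10/28]
  7 → cabin 2  [load 28/28]
7 cabins opened.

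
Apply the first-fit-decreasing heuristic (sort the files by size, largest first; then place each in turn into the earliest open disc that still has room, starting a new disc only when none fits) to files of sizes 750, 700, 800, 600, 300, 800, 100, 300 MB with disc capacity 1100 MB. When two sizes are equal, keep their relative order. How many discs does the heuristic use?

5

Sorted descending: 800, 800, 750, 700, 600, 300, 300, 100.
  800 → disc 1 (new)  [load 800/1100]
  800 → disc 2 (new)  [load 800/1100]
  750 → disc 3 (new)  [load 750/1100]
  700 → disc 4 (new)  [load 700/1100]
  600 → disc 5 (new)  [load 600/1100]
  300 → disc 1  [load 1100/1100]
  300 → disc 2  [load 1100/1100]
  100 → disc 3  [load 850/1100]
5 discs opened.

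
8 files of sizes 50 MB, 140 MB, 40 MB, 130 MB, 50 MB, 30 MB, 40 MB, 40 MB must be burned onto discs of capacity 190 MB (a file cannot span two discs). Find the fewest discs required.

3

Total = 140 + 130 + 50 + 50 + 40 + 40 + 40 + 30 = 520 MB.
Lower bound: ⌈520/190⌉ = 3 discs.
A packing using 3 discs:
  disc 1: 140 + 50 = 190
  disc 2: 130 + 50 = 180
  disc 3: 40 + 40 + 40 + 30 = 150
This matches the lower bound, so 3 is optimal.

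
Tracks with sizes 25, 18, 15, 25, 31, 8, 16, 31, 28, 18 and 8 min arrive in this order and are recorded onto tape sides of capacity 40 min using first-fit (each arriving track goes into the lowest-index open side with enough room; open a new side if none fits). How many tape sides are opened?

  25 → side 1 (new)  [load 25/40]
  18 → side 2 (new)  [load 18/40]
  15 → side 1  [load 40/40]
  25 → side 3 (new)  [load 25/40]
  31 → side 4 (new)  [load 31/40]
  8 → side 2  [load 26/40]
  16 → side 5 (new)  [load 16/40]
  31 → side 6 (new)  [load 31/40]
  28 → side 7 (new)  [load 28/40]
  18 → side 5  [load 34/40]
  8 → side 2  [load 34/40]
7 tape sides opened.

7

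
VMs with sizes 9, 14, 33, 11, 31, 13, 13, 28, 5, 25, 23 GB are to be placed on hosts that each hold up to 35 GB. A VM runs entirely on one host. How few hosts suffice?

Total = 33 + 31 + 28 + 25 + 23 + 14 + 13 + 13 + 11 + 9 + 5 = 205 GB.
Lower bound: ⌈205/35⌉ = 6 hosts.
A packing using 7 hosts:
  host 1: 33 = 33
  host 2: 31 = 31
  host 3: 28 + 5 = 33
  host 4: 25 + 9 = 34
  host 5: 23 + 11 = 34
  host 6: 14 + 13 = 27
  host 7: 13 = 13
No arrangement into 6 hosts stays within capacity, so 7 is optimal.

7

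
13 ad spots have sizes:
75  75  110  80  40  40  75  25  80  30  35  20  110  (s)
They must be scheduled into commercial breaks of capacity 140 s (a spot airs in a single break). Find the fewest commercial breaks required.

Total = 110 + 110 + 80 + 80 + 75 + 75 + 75 + 40 + 40 + 35 + 30 + 25 + 20 = 795 s.
Lower bound: ⌈795/140⌉ = 6 commercial breaks.
Also, 7 ad spots each exceed 70 s, and no two of those can share a break, so at least 7 commercial breaks are needed.
A packing using 7 commercial breaks:
  break 1: 110 + 30 = 140
  break 2: 110 + 25 = 135
  break 3: 80 + 40 + 20 = 140
  break 4: 80 + 40 = 120
  break 5: 75 + 35 = 110
  break 6: 75 = 75
  break 7: 75 = 75
This matches the lower bound, so 7 is optimal.

7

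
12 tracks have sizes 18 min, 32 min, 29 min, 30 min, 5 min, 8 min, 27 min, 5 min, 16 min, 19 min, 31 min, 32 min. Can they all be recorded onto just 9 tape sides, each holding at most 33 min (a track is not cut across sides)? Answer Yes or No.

A valid assignment using 9 tape sides:
  side 1: 32 = 32
  side 2: 32 = 32
  side 3: 31 = 31
  side 4: 30 = 30
  side 5: 29 = 29
  side 6: 27 + 5 = 32
  side 7: 19 + 8 + 5 = 32
  side 8: 18 = 18
  side 9: 16 = 16
Every load is within 33 min, so 9 tape sides suffice.

Yes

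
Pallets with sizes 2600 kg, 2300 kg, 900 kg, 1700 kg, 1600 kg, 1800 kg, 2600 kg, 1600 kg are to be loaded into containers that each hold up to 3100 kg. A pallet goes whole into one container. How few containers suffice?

7

Total = 2600 + 2600 + 2300 + 1800 + 1700 + 1600 + 1600 + 900 = 15100 kg.
Lower bound: ⌈15100/3100⌉ = 5 containers.
Also, 7 pallets each exceed 1550 kg, and no two of those can share a container, so at least 7 containers are needed.
A packing using 7 containers:
  container 1: 2600 = 2600
  container 2: 2600 = 2600
  container 3: 2300 = 2300
  container 4: 1800 + 900 = 2700
  container 5: 1700 = 1700
  container 6: 1600 = 1600
  container 7: 1600 = 1600
This matches the lower bound, so 7 is optimal.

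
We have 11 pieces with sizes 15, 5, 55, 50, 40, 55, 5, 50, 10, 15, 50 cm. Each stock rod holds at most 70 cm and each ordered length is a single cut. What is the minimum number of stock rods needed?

6

Total = 55 + 55 + 50 + 50 + 50 + 40 + 15 + 15 + 10 + 5 + 5 = 350 cm.
Lower bound: ⌈350/70⌉ = 5 stock rods.
Also, 6 pieces each exceed 35 cm, and no two of those can share a stock rod, so at least 6 stock rods are needed.
A packing using 6 stock rods:
  stock rod 1: 55 + 15 = 70
  stock rod 2: 55 + 15 = 70
  stock rod 3: 50 + 10 + 5 + 5 = 70
  stock rod 4: 50 = 50
  stock rod 5: 50 = 50
  stock rod 6: 40 = 40
This matches the lower bound, so 6 is optimal.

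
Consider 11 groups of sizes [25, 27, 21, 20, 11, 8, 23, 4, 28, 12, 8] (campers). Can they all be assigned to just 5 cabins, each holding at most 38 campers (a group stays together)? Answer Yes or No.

No

Total = 187 campers; ⌈187/38⌉ = 5.
6 groups each exceed half the capacity and cannot share a cabin, forcing at least 6 cabins.
At least 6 cabins are required, but only 5 are allowed.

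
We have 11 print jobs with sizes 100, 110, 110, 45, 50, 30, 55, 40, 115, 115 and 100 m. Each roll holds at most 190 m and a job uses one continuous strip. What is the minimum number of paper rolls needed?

6

Total = 115 + 115 + 110 + 110 + 100 + 100 + 55 + 50 + 45 + 40 + 30 = 870 m.
Lower bound: ⌈870/190⌉ = 5 paper rolls.
Also, 6 print jobs each exceed 95 m, and no two of those can share a roll, so at least 6 paper rolls are needed.
A packing using 6 paper rolls:
  roll 1: 115 + 55 = 170
  roll 2: 115 + 50 = 165
  roll 3: 110 + 45 + 30 = 185
  roll 4: 110 + 40 = 150
  roll 5: 100 = 100
  roll 6: 100 = 100
This matches the lower bound, so 6 is optimal.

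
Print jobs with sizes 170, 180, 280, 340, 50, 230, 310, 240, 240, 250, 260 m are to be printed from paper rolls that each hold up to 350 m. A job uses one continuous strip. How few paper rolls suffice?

Total = 340 + 310 + 280 + 260 + 250 + 240 + 240 + 230 + 180 + 170 + 50 = 2550 m.
Lower bound: ⌈2550/350⌉ = 8 paper rolls.
Also, 9 print jobs each exceed 175 m, and no two of those can share a roll, so at least 9 paper rolls are needed.
A packing using 9 paper rolls:
  roll 1: 340 = 340
  roll 2: 310 = 310
  roll 3: 280 + 50 = 330
  roll 4: 260 = 260
  roll 5: 250 = 250
  roll 6: 240 = 240
  roll 7: 240 = 240
  roll 8: 230 = 230
  roll 9: 180 + 170 = 350
This matches the lower bound, so 9 is optimal.

9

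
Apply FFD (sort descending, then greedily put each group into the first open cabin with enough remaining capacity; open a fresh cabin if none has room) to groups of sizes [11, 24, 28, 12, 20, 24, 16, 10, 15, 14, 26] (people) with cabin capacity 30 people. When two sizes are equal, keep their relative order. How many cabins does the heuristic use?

Sorted descending: 28, 26, 24, 24, 20, 16, 15, 14, 12, 11, 10.
  28 → cabin 1 (new)  [load 28/30]
  26 → cabin 2 (new)  [load 26/30]
  24 → cabin 3 (new)  [load 24/30]
  24 → cabin 4 (new)  [load 24/30]
  20 → cabin 5 (new)  [load 20/30]
  16 → cabin 6 (new)  [load 16/30]
  15 → cabin 7 (new)  [load 15/30]
  14 → cabin 6  [load 30/30]
  12 → cabin 7  [load 27/30]
  11 → cabin 8 (new)  [load 11/30]
  10 → cabin 5  [load 30/30]
8 cabins opened.

8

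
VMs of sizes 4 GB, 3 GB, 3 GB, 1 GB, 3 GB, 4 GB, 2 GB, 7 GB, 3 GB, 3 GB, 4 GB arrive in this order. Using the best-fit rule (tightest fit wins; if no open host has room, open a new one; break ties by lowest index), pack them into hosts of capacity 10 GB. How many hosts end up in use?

  4 → host 1 (new)  [load 4/10]
  3 → host 1  [load 7/10]
  3 → host 1  [load 10/10]
  1 → host 2 (new)  [load 1/10]
  3 → host 2  [load 4/10]
  4 → host 2  [load 8/10]
  2 → host 2  [load 10/10]
  7 → host 3 (new)  [load 7/10]
  3 → host 3  [load 10/10]
  3 → host 4 (new)  [load 3/10]
  4 → host 4  [load 7/10]
4 hosts opened.

4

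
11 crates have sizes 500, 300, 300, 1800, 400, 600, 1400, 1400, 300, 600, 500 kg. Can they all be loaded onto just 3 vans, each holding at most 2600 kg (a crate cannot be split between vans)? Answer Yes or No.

No

Total = 8100 kg; ⌈8100/2600⌉ = 4.
At least 4 vans are required, but only 3 are allowed.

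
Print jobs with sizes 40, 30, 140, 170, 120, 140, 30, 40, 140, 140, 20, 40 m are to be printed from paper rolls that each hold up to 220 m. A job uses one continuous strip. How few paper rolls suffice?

Total = 170 + 140 + 140 + 140 + 140 + 120 + 40 + 40 + 40 + 30 + 30 + 20 = 1050 m.
Lower bound: ⌈1050/220⌉ = 5 paper rolls.
Also, 6 print jobs each exceed 110 m, and no two of those can share a roll, so at least 6 paper rolls are needed.
A packing using 6 paper rolls:
  roll 1: 170 + 40 = 210
  roll 2: 140 + 40 + 40 = 220
  roll 3: 140 + 30 + 30 + 20 = 220
  roll 4: 140 = 140
  roll 5: 140 = 140
  roll 6: 120 = 120
This matches the lower bound, so 6 is optimal.

6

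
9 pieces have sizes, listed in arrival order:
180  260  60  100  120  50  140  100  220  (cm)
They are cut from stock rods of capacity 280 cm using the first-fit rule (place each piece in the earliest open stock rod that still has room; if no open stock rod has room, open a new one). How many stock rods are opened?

  180 → stock rod 1 (new)  [load 180/280]
  260 → stock rod 2 (new)  [load 260/280]
  60 → stock rod 1  [load 240/280]
  100 → stock rod 3 (new)  [load 100/280]
  120 → stock rod 3  [load 220/280]
  50 → stock rod 3  [load 270/280]
  140 → stock rod 4 (new)  [load 140/280]
  100 → stock rod 4  [load 240/280]
  220 → stock rod 5 (new)  [load 220/280]
5 stock rods opened.

5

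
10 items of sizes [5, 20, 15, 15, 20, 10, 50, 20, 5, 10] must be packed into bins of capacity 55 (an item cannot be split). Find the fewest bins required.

4

Total = 50 + 20 + 20 + 20 + 15 + 15 + 10 + 10 + 5 + 5 = 170.
Lower bound: ⌈170/55⌉ = 4 bins.
A packing using 4 bins:
  bin 1: 50 + 5 = 55
  bin 2: 20 + 20 + 15 = 55
  bin 3: 20 + 15 + 10 + 10 = 55
  bin 4: 5 = 5
This matches the lower bound, so 4 is optimal.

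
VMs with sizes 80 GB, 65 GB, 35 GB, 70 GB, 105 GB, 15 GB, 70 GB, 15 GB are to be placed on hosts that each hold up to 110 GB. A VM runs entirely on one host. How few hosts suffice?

5

Total = 105 + 80 + 70 + 70 + 65 + 35 + 15 + 15 = 455 GB.
Lower bound: ⌈455/110⌉ = 5 hosts.
A packing using 5 hosts:
  host 1: 105 = 105
  host 2: 80 + 15 + 15 = 110
  host 3: 70 + 35 = 105
  host 4: 70 = 70
  host 5: 65 = 65
This matches the lower bound, so 5 is optimal.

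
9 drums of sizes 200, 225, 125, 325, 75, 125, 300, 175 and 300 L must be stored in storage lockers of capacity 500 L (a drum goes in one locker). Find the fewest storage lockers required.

4

Total = 325 + 300 + 300 + 225 + 200 + 175 + 125 + 125 + 75 = 1850 L.
Lower bound: ⌈1850/500⌉ = 4 storage lockers.
A packing using 4 storage lockers:
  locker 1: 325 + 175 = 500
  locker 2: 300 + 200 = 500
  locker 3: 300 + 125 + 75 = 500
  locker 4: 225 + 125 = 350
This matches the lower bound, so 4 is optimal.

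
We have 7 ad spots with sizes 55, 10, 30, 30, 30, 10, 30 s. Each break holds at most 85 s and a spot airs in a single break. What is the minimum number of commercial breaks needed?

Total = 55 + 30 + 30 + 30 + 30 + 10 + 10 = 195 s.
Lower bound: ⌈195/85⌉ = 3 commercial breaks.
A packing using 3 commercial breaks:
  break 1: 55 + 30 = 85
  break 2: 30 + 30 + 10 + 10 = 80
  break 3: 30 = 30
This matches the lower bound, so 3 is optimal.

3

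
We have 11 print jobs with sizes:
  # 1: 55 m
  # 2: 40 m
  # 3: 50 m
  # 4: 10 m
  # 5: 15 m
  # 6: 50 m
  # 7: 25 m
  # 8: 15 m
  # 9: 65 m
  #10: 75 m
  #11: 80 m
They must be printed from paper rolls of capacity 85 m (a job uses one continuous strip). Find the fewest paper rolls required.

7

Total = 80 + 75 + 65 + 55 + 50 + 50 + 40 + 25 + 15 + 15 + 10 = 480 m.
Lower bound: ⌈480/85⌉ = 6 paper rolls.
A packing using 7 paper rolls:
  roll 1: 80 = 80
  roll 2: 75 + 10 = 85
  roll 3: 65 + 15 = 80
  roll 4: 55 + 25 = 80
  roll 5: 50 + 15 = 65
  roll 6: 50 = 50
  roll 7: 40 = 40
No arrangement into 6 paper rolls stays within capacity, so 7 is optimal.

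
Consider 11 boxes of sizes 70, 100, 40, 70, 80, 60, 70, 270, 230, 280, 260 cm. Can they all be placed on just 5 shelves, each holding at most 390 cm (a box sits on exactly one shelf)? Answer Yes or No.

Yes

A valid assignment using 4 shelves:
  shelf 1: 280 + 100 = 380
  shelf 2: 270 + 80 + 40 = 390
  shelf 3: 260 + 70 + 60 = 390
  shelf 4: 230 + 70 + 70 = 370
That uses only 4 ≤ 5, so 5 shelves are enough.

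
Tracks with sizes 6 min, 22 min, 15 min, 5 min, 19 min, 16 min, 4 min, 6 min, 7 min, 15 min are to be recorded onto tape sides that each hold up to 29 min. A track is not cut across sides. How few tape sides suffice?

5

Total = 22 + 19 + 16 + 15 + 15 + 7 + 6 + 6 + 5 + 4 = 115 min.
Lower bound: ⌈115/29⌉ = 4 tape sides.
Also, 5 tracks each exceed 29/2 min, and no two of those can share a side, so at least 5 tape sides are needed.
A packing using 5 tape sides:
  side 1: 22 + 7 = 29
  side 2: 19 + 6 + 4 = 29
  side 3: 16 + 6 + 5 = 27
  side 4: 15 = 15
  side 5: 15 = 15
This matches the lower bound, so 5 is optimal.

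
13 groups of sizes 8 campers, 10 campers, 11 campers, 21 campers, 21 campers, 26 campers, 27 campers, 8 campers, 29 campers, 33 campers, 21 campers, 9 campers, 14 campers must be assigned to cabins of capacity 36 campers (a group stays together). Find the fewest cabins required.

Total = 33 + 29 + 27 + 26 + 21 + 21 + 21 + 14 + 11 + 10 + 9 + 8 + 8 = 238 campers.
Lower bound: ⌈238/36⌉ = 7 cabins.
A packing using 8 cabins:
  cabin 1: 33 = 33
  cabin 2: 29 = 29
  cabin 3: 27 + 9 = 36
  cabin 4: 26 + 10 = 36
  cabin 5: 21 + 14 = 35
  cabin 6: 21 + 11 = 32
  cabin 7: 21 + 8 = 29
  cabin 8: 8 = 8
No arrangement into 7 cabins stays within capacity, so 8 is optimal.

8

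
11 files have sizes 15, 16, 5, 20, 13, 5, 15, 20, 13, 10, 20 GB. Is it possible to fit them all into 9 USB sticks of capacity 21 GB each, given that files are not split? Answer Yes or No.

Yes

A valid assignment using 9 USB sticks:
  USB stick 1: 20 = 20
  USB stick 2: 20 = 20
  USB stick 3: 20 = 20
  USB stick 4: 16 + 5 = 21
  USB stick 5: 15 + 5 = 20
  USB stick 6: 15 = 15
  USB stick 7: 13 = 13
  USB stick 8: 13 = 13
  USB stick 9: 10 = 10
Every load is within 21 GB, so 9 USB sticks suffice.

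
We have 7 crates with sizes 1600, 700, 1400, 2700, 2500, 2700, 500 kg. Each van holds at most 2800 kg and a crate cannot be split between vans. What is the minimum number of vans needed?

Total = 2700 + 2700 + 2500 + 1600 + 1400 + 700 + 500 = 12100 kg.
Lower bound: ⌈12100/2800⌉ = 5 vans.
A packing using 5 vans:
  van 1: 2700 = 2700
  van 2: 2700 = 2700
  van 3: 2500 = 2500
  van 4: 1600 + 700 + 500 = 2800
  van 5: 1400 = 1400
This matches the lower bound, so 5 is optimal.

5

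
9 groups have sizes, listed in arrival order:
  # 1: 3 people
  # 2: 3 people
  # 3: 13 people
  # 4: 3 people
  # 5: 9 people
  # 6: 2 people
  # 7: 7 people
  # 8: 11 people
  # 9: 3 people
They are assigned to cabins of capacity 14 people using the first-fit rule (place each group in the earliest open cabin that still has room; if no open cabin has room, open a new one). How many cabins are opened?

5

  3 → cabin 1 (new)  [load 3/14]
  3 → cabin 1  [load 6/14]
  13 → cabin 2 (new)  [load 13/14]
  3 → cabin 1  [load 9/14]
  9 → cabin 3 (new)  [load 9/14]
  2 → cabin 1  [load 11/14]
  7 → cabin 4 (new)  [load 7/14]
  11 → cabin 5 (new)  [load 11/14]
  3 → cabin 1  [load 14/14]
5 cabins opened.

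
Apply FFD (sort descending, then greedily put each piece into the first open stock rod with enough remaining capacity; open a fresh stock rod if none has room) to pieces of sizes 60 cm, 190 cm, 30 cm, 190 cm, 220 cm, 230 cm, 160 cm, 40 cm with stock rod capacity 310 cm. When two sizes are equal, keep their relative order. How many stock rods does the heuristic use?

Sorted descending: 230, 220, 190, 190, 160, 60, 40, 30.
  230 → stock rod 1 (new)  [load 230/310]
  220 → stock rod 2 (new)  [load 220/310]
  190 → stock rod 3 (new)  [load 190/310]
  190 → stock rod 4 (new)  [load 190/310]
  160 → stock rod 5 (new)  [load 160/310]
  60 → stock rod 1  [load 290/310]
  40 → stock rod 2  [load 260/310]
  30 → stock rod 2  [load 290/310]
5 stock rods opened.

5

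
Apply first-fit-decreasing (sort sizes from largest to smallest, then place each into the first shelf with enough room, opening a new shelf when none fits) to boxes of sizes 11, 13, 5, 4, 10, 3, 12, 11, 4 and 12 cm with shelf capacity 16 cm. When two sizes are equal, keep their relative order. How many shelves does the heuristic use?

Sorted descending: 13, 12, 12, 11, 11, 10, 5, 4, 4, 3.
  13 → shelf 1 (new)  [load 13/16]
  12 → shelf 2 (new)  [load 12/16]
  12 → shelf 3 (new)  [load 12/16]
  11 → shelf 4 (new)  [load 11/16]
  11 → shelf 5 (new)  [load 11/16]
  10 → shelf 6 (new)  [load 10/16]
  5 → shelf 4  [load 16/16]
  4 → shelf 2  [load 16/16]
  4 → shelf 3  [load 16/16]
  3 → shelf 1  [load 16/16]
6 shelves opened.

6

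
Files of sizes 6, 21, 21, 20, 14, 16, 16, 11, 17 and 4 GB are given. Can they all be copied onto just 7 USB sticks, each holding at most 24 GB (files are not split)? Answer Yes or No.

No

Total = 146 GB; ⌈146/24⌉ = 7.
The bound of 7 does not rule out 7, but exhaustive search shows no assignment into 7 USB sticks of capacity 24 GB exists — the minimum is 8.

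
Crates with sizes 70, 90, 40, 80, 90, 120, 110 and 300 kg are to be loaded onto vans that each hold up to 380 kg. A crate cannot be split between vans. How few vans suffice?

Total = 300 + 120 + 110 + 90 + 90 + 80 + 70 + 40 = 900 kg.
Lower bound: ⌈900/380⌉ = 3 vans.
A packing using 3 vans:
  van 1: 300 + 80 = 380
  van 2: 120 + 110 + 90 + 40 = 360
  van 3: 90 + 70 = 160
This matches the lower bound, so 3 is optimal.

3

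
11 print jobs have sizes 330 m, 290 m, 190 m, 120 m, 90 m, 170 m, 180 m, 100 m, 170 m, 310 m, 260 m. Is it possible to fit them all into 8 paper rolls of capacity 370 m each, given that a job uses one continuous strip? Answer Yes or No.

Yes

A valid assignment using 7 paper rolls:
  roll 1: 330 = 330
  roll 2: 310 = 310
  roll 3: 290 = 290
  roll 4: 260 + 100 = 360
  roll 5: 190 + 180 = 370
  roll 6: 170 + 170 = 340
  roll 7: 120 + 90 = 210
That uses only 7 ≤ 8, so 8 paper rolls are enough.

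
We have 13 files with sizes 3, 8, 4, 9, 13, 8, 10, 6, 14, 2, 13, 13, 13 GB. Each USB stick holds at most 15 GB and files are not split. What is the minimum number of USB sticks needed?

9

Total = 14 + 13 + 13 + 13 + 13 + 10 + 9 + 8 + 8 + 6 + 4 + 3 + 2 = 116 GB.
Lower bound: ⌈116/15⌉ = 8 USB sticks.
Also, 9 files each exceed 15/2 GB, and no two of those can share a USB stick, so at least 9 USB sticks are needed.
A packing using 9 USB sticks:
  USB stick 1: 14 = 14
  USB stick 2: 13 + 2 = 15
  USB stick 3: 13 = 13
  USB stick 4: 13 = 13
  USB stick 5: 13 = 13
  USB stick 6: 10 + 4 = 14
  USB stick 7: 9 + 6 = 15
  USB stick 8: 8 + 3 = 11
  USB stick 9: 8 = 8
This matches the lower bound, so 9 is optimal.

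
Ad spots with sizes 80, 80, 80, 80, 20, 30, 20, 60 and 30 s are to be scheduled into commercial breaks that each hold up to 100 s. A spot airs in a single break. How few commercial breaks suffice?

Total = 80 + 80 + 80 + 80 + 60 + 30 + 30 + 20 + 20 = 480 s.
Lower bound: ⌈480/100⌉ = 5 commercial breaks.
A packing using 6 commercial breaks:
  break 1: 80 + 20 = 100
  break 2: 80 + 20 = 100
  break 3: 80 = 80
  break 4: 80 = 80
  break 5: 60 + 30 = 90
  break 6: 30 = 30
No arrangement into 5 commercial breaks stays within capacity, so 6 is optimal.

6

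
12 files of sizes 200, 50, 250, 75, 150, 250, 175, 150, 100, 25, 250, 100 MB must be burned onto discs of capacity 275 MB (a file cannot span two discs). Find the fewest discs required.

Total = 250 + 250 + 250 + 200 + 175 + 150 + 150 + 100 + 100 + 75 + 50 + 25 = 1775 MB.
Lower bound: ⌈1775/275⌉ = 7 discs.
A packing using 7 discs:
  disc 1: 250 + 25 = 275
  disc 2: 250 = 250
  disc 3: 250 = 250
  disc 4: 200 + 75 = 275
  disc 5: 175 + 100 = 275
  disc 6: 150 + 100 = 250
  disc 7: 150 + 50 = 200
This matches the lower bound, so 7 is optimal.

7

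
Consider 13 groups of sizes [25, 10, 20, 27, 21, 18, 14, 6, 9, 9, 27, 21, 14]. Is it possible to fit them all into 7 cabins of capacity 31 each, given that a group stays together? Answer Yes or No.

Total = 221; ⌈221/31⌉ = 8.
At least 8 cabins are required, but only 7 are allowed.

No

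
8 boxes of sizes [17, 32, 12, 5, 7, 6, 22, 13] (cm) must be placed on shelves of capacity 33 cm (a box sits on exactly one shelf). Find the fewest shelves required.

Total = 32 + 22 + 17 + 13 + 12 + 7 + 6 + 5 = 114 cm.
Lower bound: ⌈114/33⌉ = 4 shelves.
A packing using 4 shelves:
  shelf 1: 32 = 32
  shelf 2: 22 + 7 = 29
  shelf 3: 17 + 13 = 30
  shelf 4: 12 + 6 + 5 = 23
This matches the lower bound, so 4 is optimal.

4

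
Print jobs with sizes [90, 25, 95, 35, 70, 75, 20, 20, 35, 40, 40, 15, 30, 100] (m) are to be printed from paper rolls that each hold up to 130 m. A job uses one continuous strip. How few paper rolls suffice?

6

Total = 100 + 95 + 90 + 75 + 70 + 40 + 40 + 35 + 35 + 30 + 25 + 20 + 20 + 15 = 690 m.
Lower bound: ⌈690/130⌉ = 6 paper rolls.
A packing using 6 paper rolls:
  roll 1: 100 + 30 = 130
  roll 2: 95 + 35 = 130
  roll 3: 90 + 40 = 130
  roll 4: 75 + 40 + 15 = 130
  roll 5: 70 + 35 + 25 = 130
  roll 6: 20 + 20 = 40
This matches the lower bound, so 6 is optimal.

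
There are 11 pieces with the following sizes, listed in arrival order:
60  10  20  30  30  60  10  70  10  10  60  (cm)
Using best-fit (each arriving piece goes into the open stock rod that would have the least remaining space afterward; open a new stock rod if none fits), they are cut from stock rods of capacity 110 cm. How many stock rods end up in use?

5

  60 → stock rod 1 (new)  [load 60/110]
  10 → stock rod 1  [load 70/110]
  20 → stock rod 1  [load 90/110]
  30 → stock rod 2 (new)  [load 30/110]
  30 → stock rod 2  [load 60/110]
  60 → stock rod 3 (new)  [load 60/110]
  10 → stock rod 1  [load 100/110]
  70 → stock rod 4 (new)  [load 70/110]
  10 → stock rod 1  [load 110/110]
  10 → stock rod 4  [load 80/110]
  60 → stock rod 5 (new)  [load 60/110]
5 stock rods opened.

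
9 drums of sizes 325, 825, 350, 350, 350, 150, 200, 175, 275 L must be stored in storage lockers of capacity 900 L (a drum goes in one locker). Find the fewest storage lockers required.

Total = 825 + 350 + 350 + 350 + 325 + 275 + 200 + 175 + 150 = 3000 L.
Lower bound: ⌈3000/900⌉ = 4 storage lockers.
A packing using 4 storage lockers:
  locker 1: 825 = 825
  locker 2: 350 + 350 + 200 = 900
  locker 3: 350 + 325 + 175 = 850
  locker 4: 275 + 150 = 425
This matches the lower bound, so 4 is optimal.

4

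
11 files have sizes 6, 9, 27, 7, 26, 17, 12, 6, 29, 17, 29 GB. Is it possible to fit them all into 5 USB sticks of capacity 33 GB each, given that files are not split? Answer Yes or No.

No

Total = 185 GB; ⌈185/33⌉ = 6.
At least 6 USB sticks are required, but only 5 are allowed.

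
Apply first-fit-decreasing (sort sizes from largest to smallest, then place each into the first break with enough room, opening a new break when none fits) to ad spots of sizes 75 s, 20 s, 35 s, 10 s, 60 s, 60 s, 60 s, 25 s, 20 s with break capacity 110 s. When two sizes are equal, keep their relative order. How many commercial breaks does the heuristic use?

4

Sorted descending: 75, 60, 60, 60, 35, 25, 20, 20, 10.
  75 → break 1 (new)  [load 75/110]
  60 → break 2 (new)  [load 60/110]
  60 → break 3 (new)  [load 60/110]
  60 → break 4 (new)  [load 60/110]
  35 → break 1  [load 110/110]
  25 → break 2  [load 85/110]
  20 → break 2  [load 105/110]
  20 → break 3  [load 80/110]
  10 → break 3  [load 90/110]
4 commercial breaks opened.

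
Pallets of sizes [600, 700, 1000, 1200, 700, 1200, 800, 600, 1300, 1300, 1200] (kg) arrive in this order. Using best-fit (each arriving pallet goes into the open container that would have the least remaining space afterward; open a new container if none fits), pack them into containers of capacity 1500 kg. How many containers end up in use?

  600 → container 1 (new)  [load 600/1500]
  700 → container 1  [load 1300/1500]
  1000 → container 2 (new)  [load 1000/1500]
  1200 → container 3 (new)  [load 1200/1500]
  700 → container 4 (new)  [load 700/1500]
  1200 → container 5 (new)  [load 1200/1500]
  800 → container 4  [load 1500/1500]
  600 → container 6 (new)  [load 600/1500]
  1300 → container 7 (new)  [load 1300/1500]
  1300 → container 8 (new)  [load 1300/1500]
  1200 → container 9 (new)  [load 1200/1500]
9 containers opened.

9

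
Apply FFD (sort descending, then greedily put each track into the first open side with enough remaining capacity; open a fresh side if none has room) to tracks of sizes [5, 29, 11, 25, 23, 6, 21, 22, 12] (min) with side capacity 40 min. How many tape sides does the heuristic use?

5

Sorted descending: 29, 25, 23, 22, 21, 12, 11, 6, 5.
  29 → side 1 (new)  [load 29/40]
  25 → side 2 (new)  [load 25/40]
  23 → side 3 (new)  [load 23/40]
  22 → side 4 (new)  [load 22/40]
  21 → side 5 (new)  [load 21/40]
  12 → side 2  [load 37/40]
  11 → side 1  [load 40/40]
  6 → side 3  [load 29/40]
  5 → side 3  [load 34/40]
5 tape sides opened.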